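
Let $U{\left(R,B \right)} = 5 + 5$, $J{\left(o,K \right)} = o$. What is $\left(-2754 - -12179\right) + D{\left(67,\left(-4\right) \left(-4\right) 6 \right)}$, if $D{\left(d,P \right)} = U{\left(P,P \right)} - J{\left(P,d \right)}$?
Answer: $9339$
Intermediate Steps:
$U{\left(R,B \right)} = 10$
$D{\left(d,P \right)} = 10 - P$
$\left(-2754 - -12179\right) + D{\left(67,\left(-4\right) \left(-4\right) 6 \right)} = \left(-2754 - -12179\right) + \left(10 - \left(-4\right) \left(-4\right) 6\right) = \left(-2754 + 12179\right) + \left(10 - 16 \cdot 6\right) = 9425 + \left(10 - 96\right) = 9425 - 86 = 9339$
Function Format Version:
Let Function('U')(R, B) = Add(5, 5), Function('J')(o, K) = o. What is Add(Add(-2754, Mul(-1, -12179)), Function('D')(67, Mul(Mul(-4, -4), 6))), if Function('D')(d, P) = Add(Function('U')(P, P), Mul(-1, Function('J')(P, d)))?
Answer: 9339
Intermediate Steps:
Function('U')(R, B) = 10
Function('D')(d, P) = Add(10, Mul(-1, P))
Add(Add(-2754, Mul(-1, -12179)), Function('D')(67, Mul(Mul(-4, -4), 6))) = Add(Add(-2754, Mul(-1, -12179)), Add(10, Mul(-1, Mul(Mul(-4, -4), 6)))) = Add(Add(-2754, 12179), Add(10, Mul(-1, Mul(16, 6)))) = Add(9425, Add(10, Mul(-1, 96))) = Add(9425, Add(10, -96)) = Add(9425, -86) = 9339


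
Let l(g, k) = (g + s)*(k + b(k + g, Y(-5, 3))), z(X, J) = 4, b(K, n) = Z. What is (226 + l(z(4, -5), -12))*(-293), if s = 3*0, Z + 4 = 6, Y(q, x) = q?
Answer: -54498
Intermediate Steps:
Z = 2 (Z = -4 + 6 = 2)
b(K, n) = 2
s = 0
l(g, k) = g*(2 + k) (l(g, k) = (g + 0)*(k + 2) = g*(2 + k))
(226 + l(z(4, -5), -12))*(-293) = (226 + 4*(2 - 12))*(-293) = (226 + 4*(-10))*(-293) = (226 - 40)*(-293) = 186*(-293) = -54498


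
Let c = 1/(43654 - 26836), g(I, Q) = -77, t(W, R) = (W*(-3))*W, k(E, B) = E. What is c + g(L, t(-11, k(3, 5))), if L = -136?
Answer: -1294985/16818 ≈ -77.000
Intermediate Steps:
t(W, R) = -3*W² (t(W, R) = (-3*W)*W = -3*W²)
c = 1/16818 ≈ 5.9460e-5
c + g(L, t(-11, k(3, 5))) = 1/16818 - 77 = -1294985/16818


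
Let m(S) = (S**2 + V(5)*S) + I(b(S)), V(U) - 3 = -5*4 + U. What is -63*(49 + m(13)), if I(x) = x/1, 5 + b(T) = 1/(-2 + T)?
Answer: -39564/11 ≈ -3596.7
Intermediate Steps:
b(T) = -5 + 1/(-2 + T)
V(U) = -17 + U (V(U) = 3 + (-5*4 + U) = 3 + (-20 + U) = -17 + U)
I(x) = x (I(x) = x*1 = x)
m(S) = S**2 - 12*S + (11 - 5*S)/(-2 + S) (m(S) = (S**2 + (-17 + 5)*S) + (11 - 5*S)/(-2 + S) = (S**2 - 12*S) + (11 - 5*S)/(-2 + S) = S**2 - 12*S + (11 - 5*S)/(-2 + S))
-63*(49 + m(13)) = -63*(49 + (11 - 5*13 + 13*(-12 + 13)*(-2 + 13))/(-2 + 13)) = -63*(49 + (11 - 65 + 13*1*11)/11) = -63*(49 + (11 - 65 + 143)/11) = -63*(49 + (1/11)*89) = -63*(49 + 89/11) = -63*628/11 = -39564/11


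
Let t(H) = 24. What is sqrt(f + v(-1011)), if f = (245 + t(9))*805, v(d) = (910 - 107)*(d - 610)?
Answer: I*sqrt(1085118) ≈ 1041.7*I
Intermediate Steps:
v(d) = -489830 + 803*d (v(d) = 803*(-610 + d) = -489830 + 803*d)
f = 216545 (f = (245 + 24)*805 = 269*805 = 216545)
sqrt(f + v(-1011)) = sqrt(216545 + (-489830 + 803*(-1011))) = sqrt(216545 + (-489830 - 811833)) = sqrt(216545 - 1301663) = sqrt(-1085118) = I*sqrt(1085118)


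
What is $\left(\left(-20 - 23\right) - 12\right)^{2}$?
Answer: $3025$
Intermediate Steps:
$\left(\left(-20 - 23\right) - 12\right)^{2} = \left(-43 - 12\right)^{2} = \left(-55\right)^{2} = 3025$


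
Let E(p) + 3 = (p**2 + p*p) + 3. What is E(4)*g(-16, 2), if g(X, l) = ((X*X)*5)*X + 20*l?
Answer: -654080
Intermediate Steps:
E(p) = 2*p**2 (E(p) = -3 + ((p**2 + p*p) + 3) = -3 + ((p**2 + p**2) + 3) = -3 + (2*p**2 + 3) = -3 + (3 + 2*p**2) = 2*p**2)
g(X, l) = 5*X**3 + 20*l (g(X, l) = (X**2*5)*X + 20*l = (5*X**2)*X + 20*l = 5*X**3 + 20*l)
E(4)*g(-16, 2) = (2*4**2)*(5*(-16)**3 + 20*2) = (2*16)*(5*(-4096) + 40) = 32*(-20480 + 40) = 32*(-20440) = -654080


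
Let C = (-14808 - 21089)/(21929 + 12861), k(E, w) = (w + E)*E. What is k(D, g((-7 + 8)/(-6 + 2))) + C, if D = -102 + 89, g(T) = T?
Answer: 11913361/69580 ≈ 171.22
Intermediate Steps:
D = -13
k(E, w) = E*(E + w) (k(E, w) = (E + w)*E = E*(E + w))
C = -35897/34790 ≈ -1.0318
k(D, g((-7 + 8)/(-6 + 2))) + C = -13*(-13 + (-7 + 8)/(-6 + 2)) - 35897/34790 = -13*(-13 + 1/(-4)) - 35897/34790 = -13*(-13 + 1*(-¼)) - 35897/34790 = -13*(-13 - ¼) - 35897/34790 = -13*(-53/4) - 35897/34790 = 689/4 - 35897/34790 = 11913361/69580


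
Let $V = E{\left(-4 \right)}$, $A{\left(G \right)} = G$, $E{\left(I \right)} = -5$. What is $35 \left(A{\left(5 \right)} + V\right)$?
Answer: $0$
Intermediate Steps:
$V = -5$
$35 \left(A{\left(5 \right)} + V\right) = 35 \left(5 - 5\right) = 35 \cdot 0 = 0$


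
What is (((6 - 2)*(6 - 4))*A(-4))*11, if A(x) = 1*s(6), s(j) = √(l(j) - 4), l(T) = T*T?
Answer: 352*√2 ≈ 497.80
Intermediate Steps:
l(T) = T²
s(j) = √(-4 + j²) (s(j) = √(j² - 4) = √(-4 + j²))
A(x) = 4*√2 (A(x) = 1*√(-4 + 6²) = 1*√(-4 + 36) = 1*√32 = 1*(4*√2) = 4*√2)
(((6 - 2)*(6 - 4))*A(-4))*11 = (((6 - 2)*(6 - 4))*(4*√2))*11 = ((4*2)*(4*√2))*11 = (8*(4*√2))*11 = (32*√2)*11 = 352*√2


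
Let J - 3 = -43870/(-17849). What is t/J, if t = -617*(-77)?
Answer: 847988141/97417 ≈ 8704.7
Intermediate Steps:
J = 97417/17849 (J = 3 - 43870/(-17849) = 3 - 43870*(-1/17849) = 3 + 43870/17849 = 97417/17849 ≈ 5.4578)
t = 47509
t/J = 47509/(97417/17849) = 47509*(17849/97417) = 847988141/97417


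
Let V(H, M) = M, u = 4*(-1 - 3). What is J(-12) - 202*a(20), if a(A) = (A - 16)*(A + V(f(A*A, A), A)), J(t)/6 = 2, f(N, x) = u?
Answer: -32308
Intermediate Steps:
u = -16 (u = 4*(-4) = -16)
f(N, x) = -16
J(t) = 12 (J(t) = 6*2 = 12)
a(A) = 2*A*(-16 + A) (a(A) = (A - 16)*(A + A) = (-16 + A)*(2*A) = 2*A*(-16 + A))
J(-12) - 202*a(20) = 12 - 404*20*(-16 + 20) = 12 - 404*20*4 = 12 - 202*160 = 12 - 32320 = -32308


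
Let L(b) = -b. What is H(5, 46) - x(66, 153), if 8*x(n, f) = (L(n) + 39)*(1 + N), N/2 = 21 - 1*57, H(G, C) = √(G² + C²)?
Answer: -1917/8 + √2141 ≈ -193.35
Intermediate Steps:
H(G, C) = √(C² + G²)
N = -72 (N = 2*(21 - 1*57) = 2*(21 - 57) = 2*(-36) = -72)
x(n, f) = -2769/8 + 71*n/8 (x(n, f) = ((-n + 39)*(1 - 72))/8 = ((39 - n)*(-71))/8 = (-2769 + 71*n)/8 = -2769/8 + 71*n/8)
H(5, 46) - x(66, 153) = √(46² + 5²) - (-2769/8 + (71/8)*66) = √(2116 + 25) - (-2769/8 + 2343/4) = √2141 - 1*1917/8 = √2141 - 1917/8 = -1917/8 + √2141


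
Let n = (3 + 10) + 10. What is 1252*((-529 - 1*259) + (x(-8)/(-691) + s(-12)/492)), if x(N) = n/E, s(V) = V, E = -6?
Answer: -83854059046/84993 ≈ -9.8660e+5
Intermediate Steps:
n = 23 (n = 13 + 10 = 23)
x(N) = -23/6 (x(N) = 23/(-6) = 23*(-⅙) = -23/6)
1252*((-529 - 1*259) + (x(-8)/(-691) + s(-12)/492)) = 1252*((-529 - 1*259) + (-23/6/(-691) - 12/492)) = 1252*((-529 - 259) + (-23/6*(-1/691) - 12*1/492)) = 1252*(-788 + (23/4146 - 1/41)) = 1252*(-788 - 3203/169986) = 1252*(-133952171/169986) = -83854059046/84993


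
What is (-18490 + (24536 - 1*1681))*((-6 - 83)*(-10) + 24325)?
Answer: 110063475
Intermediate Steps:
(-18490 + (24536 - 1*1681))*((-6 - 83)*(-10) + 24325) = (-18490 + (24536 - 1681))*(-89*(-10) + 24325) = (-18490 + 22855)*(890 + 24325) = 4365*25215 = 110063475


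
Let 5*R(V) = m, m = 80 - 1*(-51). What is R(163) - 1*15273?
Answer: -76234/5 ≈ -15247.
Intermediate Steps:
m = 131 (m = 80 + 51 = 131)
R(V) = 131/5 (R(V) = (⅕)*131 = 131/5)
R(163) - 1*15273 = 131/5 - 1*15273 = 131/5 - 15273 = -76234/5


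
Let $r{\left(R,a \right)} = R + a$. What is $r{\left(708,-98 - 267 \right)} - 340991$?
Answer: $-340648$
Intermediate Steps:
$r{\left(708,-98 - 267 \right)} - 340991 = \left(708 - 365\right) - 340991 = 343 - 340991 = -340648$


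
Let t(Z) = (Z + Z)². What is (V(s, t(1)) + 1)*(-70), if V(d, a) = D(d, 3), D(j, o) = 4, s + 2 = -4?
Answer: -350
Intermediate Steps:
s = -6 (s = -2 - 4 = -6)
t(Z) = 4*Z² (t(Z) = (2*Z)² = 4*Z²)
V(d, a) = 4
(V(s, t(1)) + 1)*(-70) = (4 + 1)*(-70) = 5*(-70) = -350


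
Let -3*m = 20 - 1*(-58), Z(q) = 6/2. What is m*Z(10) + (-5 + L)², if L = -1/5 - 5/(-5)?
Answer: -1509/25 ≈ -60.360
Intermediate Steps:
Z(q) = 3 (Z(q) = 6*(½) = 3)
L = ⅘ (L = -1*⅕ - 5*(-⅕) = -⅕ + 1 = ⅘ ≈ 0.80000)
m = -26 (m = -(20 - 1*(-58))/3 = -(20 + 58)/3 = -⅓*78 = -26)
m*Z(10) + (-5 + L)² = -26*3 + (-5 + ⅘)² = -78 + (-21/5)² = -78 + 441/25 = -1509/25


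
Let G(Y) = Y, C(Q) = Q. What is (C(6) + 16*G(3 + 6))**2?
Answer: 22500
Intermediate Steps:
(C(6) + 16*G(3 + 6))**2 = (6 + 16*(3 + 6))**2 = (6 + 16*9)**2 = (6 + 144)**2 = 150**2 = 22500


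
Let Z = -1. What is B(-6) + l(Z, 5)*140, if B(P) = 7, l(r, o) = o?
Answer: 707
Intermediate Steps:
B(-6) + l(Z, 5)*140 = 7 + 5*140 = 7 + 700 = 707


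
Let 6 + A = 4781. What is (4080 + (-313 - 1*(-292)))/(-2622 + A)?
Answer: 4059/2153 ≈ 1.8853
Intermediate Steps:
A = 4775 (A = -6 + 4781 = 4775)
(4080 + (-313 - 1*(-292)))/(-2622 + A) = (4080 + (-313 - 1*(-292)))/(-2622 + 4775) = (4080 + (-313 + 292))/2153 = (4080 - 21)*(1/2153) = 4059*(1/2153) = 4059/2153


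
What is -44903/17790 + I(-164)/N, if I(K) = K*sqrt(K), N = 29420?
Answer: -44903/17790 - 82*I*sqrt(41)/7355 ≈ -2.5241 - 0.071388*I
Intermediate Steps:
I(K) = K**(3/2)
-44903/17790 + I(-164)/N = -44903/17790 + (-164)**(3/2)/29420 = -44903*1/17790 - 328*I*sqrt(41)*(1/29420) = -44903/17790 - 82*I*sqrt(41)/7355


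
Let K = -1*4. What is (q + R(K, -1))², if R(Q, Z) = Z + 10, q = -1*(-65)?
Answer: 5476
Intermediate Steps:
q = 65
K = -4
R(Q, Z) = 10 + Z
(q + R(K, -1))² = (65 + (10 - 1))² = (65 + 9)² = 74² = 5476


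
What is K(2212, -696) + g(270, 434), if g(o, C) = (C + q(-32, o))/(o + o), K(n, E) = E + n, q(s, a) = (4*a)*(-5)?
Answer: 406837/270 ≈ 1506.8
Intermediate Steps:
q(s, a) = -20*a
g(o, C) = (C - 20*o)/(2*o) (g(o, C) = (C - 20*o)/(o + o) = (C - 20*o)/((2*o)) = (C - 20*o)*(1/(2*o)) = (C - 20*o)/(2*o))
K(2212, -696) + g(270, 434) = (-696 + 2212) + (-10 + (½)*434/270) = 1516 + (-10 + (½)*434*(1/270)) = 1516 + (-10 + 217/270) = 1516 - 2483/270 = 406837/270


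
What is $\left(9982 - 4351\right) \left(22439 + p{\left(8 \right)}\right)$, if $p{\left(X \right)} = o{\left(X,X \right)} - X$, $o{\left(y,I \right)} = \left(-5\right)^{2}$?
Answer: $126449736$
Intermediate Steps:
$o{\left(y,I \right)} = 25$
$p{\left(X \right)} = 25 - X$
$\left(9982 - 4351\right) \left(22439 + p{\left(8 \right)}\right) = \left(9982 - 4351\right) \left(22439 + \left(25 - 8\right)\right) = 5631 \left(22439 + \left(25 - 8\right)\right) = 5631 \left(22439 + 17\right) = 5631 \cdot 22456 = 126449736$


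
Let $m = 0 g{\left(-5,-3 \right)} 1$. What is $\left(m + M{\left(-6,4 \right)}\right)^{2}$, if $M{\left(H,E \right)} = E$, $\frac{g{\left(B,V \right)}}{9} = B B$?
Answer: $16$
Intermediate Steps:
$g{\left(B,V \right)} = 9 B^{2}$ ($g{\left(B,V \right)} = 9 B B = 9 B^{2}$)
$m = 0$ ($m = 0 \cdot 9 \left(-5\right)^{2} \cdot 1 = 0 \cdot 9 \cdot 25 \cdot 1 = 0 \cdot 225 \cdot 1 = 0 \cdot 1 = 0$)
$\left(m + M{\left(-6,4 \right)}\right)^{2} = \left(0 + 4\right)^{2} = 4^{2} = 16$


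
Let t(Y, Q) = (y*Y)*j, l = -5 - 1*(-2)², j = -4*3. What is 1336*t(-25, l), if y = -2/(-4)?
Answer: 200400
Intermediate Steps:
y = ½ (y = -2*(-¼) = ½ ≈ 0.50000)
j = -12
l = -9 (l = -5 - 1*4 = -5 - 4 = -9)
t(Y, Q) = -6*Y (t(Y, Q) = (Y/2)*(-12) = -6*Y)
1336*t(-25, l) = 1336*(-6*(-25)) = 1336*150 = 200400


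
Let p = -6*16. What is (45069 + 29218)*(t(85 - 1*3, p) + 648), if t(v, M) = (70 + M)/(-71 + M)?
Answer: 8040973454/167 ≈ 4.8150e+7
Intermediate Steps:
p = -96
t(v, M) = (70 + M)/(-71 + M)
(45069 + 29218)*(t(85 - 1*3, p) + 648) = (45069 + 29218)*((70 - 96)/(-71 - 96) + 648) = 74287*(-26/(-167) + 648) = 74287*(-1/167*(-26) + 648) = 74287*(26/167 + 648) = 74287*(108242/167) = 8040973454/167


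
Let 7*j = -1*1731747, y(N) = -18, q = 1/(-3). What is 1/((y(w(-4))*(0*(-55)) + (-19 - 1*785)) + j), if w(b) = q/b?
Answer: -7/1737375 ≈ -4.0291e-6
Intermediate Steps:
q = -⅓ ≈ -0.33333
w(b) = -1/(3*b)
j = -1731747/7 (j = (-1*1731747)/7 = (⅐)*(-1731747) = -1731747/7 ≈ -2.4739e+5)
1/((y(w(-4))*(0*(-55)) + (-19 - 1*785)) + j) = 1/((-0*(-55) + (-19 - 1*785)) - 1731747/7) = 1/((-18*0 + (-19 - 785)) - 1731747/7) = 1/((0 - 804) - 1731747/7) = 1/(-804 - 1731747/7) = 1/(-1737375/7) = -7/1737375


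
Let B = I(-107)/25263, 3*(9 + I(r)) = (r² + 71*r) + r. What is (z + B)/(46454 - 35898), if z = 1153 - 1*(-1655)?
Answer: 8185355/30770334 ≈ 0.26601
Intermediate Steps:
I(r) = -9 + 24*r + r²/3 (I(r) = -9 + ((r² + 71*r) + r)/3 = -9 + (r² + 72*r)/3 = -9 + (24*r + r²/3) = -9 + 24*r + r²/3)
B = 3718/75789 (B = (-9 + 24*(-107) + (⅓)*(-107)²)/25263 = (-9 - 2568 + (⅓)*11449)*(1/25263) = (-9 - 2568 + 11449/3)*(1/25263) = (3718/3)*(1/25263) = 3718/75789 ≈ 0.049057)
z = 2808 (z = 1153 + 1655 = 2808)
(z + B)/(46454 - 35898) = (2808 + 3718/75789)/(46454 - 35898) = (212819230/75789)/10556 = (212819230/75789)*(1/10556) = 8185355/30770334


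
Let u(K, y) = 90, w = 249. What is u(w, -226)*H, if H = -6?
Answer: -540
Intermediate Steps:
u(w, -226)*H = 90*(-6) = -540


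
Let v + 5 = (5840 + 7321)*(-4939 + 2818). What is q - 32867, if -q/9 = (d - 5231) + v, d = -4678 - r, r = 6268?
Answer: 251343100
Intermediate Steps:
d = -10946 (d = -4678 - 1*6268 = -4678 - 6268 = -10946)
v = -27914486 (v = -5 + (5840 + 7321)*(-4939 + 2818) = -5 + 13161*(-2121) = -5 - 27914481 = -27914486)
q = 251375967 (q = -9*((-10946 - 5231) - 27914486) = -9*(-16177 - 27914486) = -9*(-27930663) = 251375967)
q - 32867 = 251375967 - 32867 = 251343100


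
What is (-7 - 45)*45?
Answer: -2340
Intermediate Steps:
(-7 - 45)*45 = -52*45 = -2340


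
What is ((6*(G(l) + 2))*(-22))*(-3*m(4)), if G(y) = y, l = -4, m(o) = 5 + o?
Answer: -7128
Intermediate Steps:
((6*(G(l) + 2))*(-22))*(-3*m(4)) = ((6*(-4 + 2))*(-22))*(-3*(5 + 4)) = ((6*(-2))*(-22))*(-3*9) = -12*(-22)*(-27) = 264*(-27) = -7128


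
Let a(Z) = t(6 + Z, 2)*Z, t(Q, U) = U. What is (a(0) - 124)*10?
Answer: -1240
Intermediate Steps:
a(Z) = 2*Z
(a(0) - 124)*10 = (2*0 - 124)*10 = (0 - 124)*10 = -124*10 = -1240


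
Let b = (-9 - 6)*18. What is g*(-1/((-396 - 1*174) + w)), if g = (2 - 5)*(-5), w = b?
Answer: 1/56 ≈ 0.017857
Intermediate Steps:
b = -270 (b = -15*18 = -270)
w = -270
g = 15 (g = -3*(-5) = 15)
g*(-1/((-396 - 1*174) + w)) = 15*(-1/((-396 - 1*174) - 270)) = 15*(-1/((-396 - 174) - 270)) = 15*(-1/(-570 - 270)) = 15*(-1/(-840)) = 15*(-1*(-1/840)) = 15*(1/840) = 1/56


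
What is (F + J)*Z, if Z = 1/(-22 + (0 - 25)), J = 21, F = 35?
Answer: -56/47 ≈ -1.1915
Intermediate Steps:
Z = -1/47 (Z = 1/(-22 - 25) = 1/(-47) = -1/47 ≈ -0.021277)
(F + J)*Z = (35 + 21)*(-1/47) = 56*(-1/47) = -56/47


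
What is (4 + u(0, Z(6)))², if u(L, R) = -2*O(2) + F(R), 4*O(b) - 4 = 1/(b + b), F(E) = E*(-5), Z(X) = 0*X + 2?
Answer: 4225/64 ≈ 66.016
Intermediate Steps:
Z(X) = 2 (Z(X) = 0 + 2 = 2)
F(E) = -5*E
O(b) = 1 + 1/(8*b) (O(b) = 1 + 1/(4*(b + b)) = 1 + 1/(4*((2*b))) = 1 + (1/(2*b))/4 = 1 + 1/(8*b))
u(L, R) = -17/8 - 5*R (u(L, R) = -2*(⅛ + 2)/2 - 5*R = -17/8 - 5*R)
(4 + u(0, Z(6)))² = (4 + (-17/8 - 5*2))² = (4 + (-17/8 - 10))² = (4 - 97/8)² = (-65/8)² = 4225/64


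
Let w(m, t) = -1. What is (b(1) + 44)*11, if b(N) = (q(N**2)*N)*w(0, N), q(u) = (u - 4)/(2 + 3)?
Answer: 2453/5 ≈ 490.60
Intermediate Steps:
q(u) = -4/5 + u/5 (q(u) = (-4 + u)/5 = (-4 + u)*(1/5) = -4/5 + u/5)
b(N) = -N*(-4/5 + N**2/5) (b(N) = ((-4/5 + N**2/5)*N)*(-1) = (N*(-4/5 + N**2/5))*(-1) = -N*(-4/5 + N**2/5))
(b(1) + 44)*11 = ((1/5)*1*(4 - 1*1**2) + 44)*11 = ((1/5)*1*(4 - 1*1) + 44)*11 = ((1/5)*1*(4 - 1) + 44)*11 = ((1/5)*1*3 + 44)*11 = (3/5 + 44)*11 = (223/5)*11 = 2453/5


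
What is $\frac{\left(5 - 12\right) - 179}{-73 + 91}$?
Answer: $- \frac{31}{3} \approx -10.333$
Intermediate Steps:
$\frac{\left(5 - 12\right) - 179}{-73 + 91} = \frac{\left(5 - 12\right) - 179}{18} = \left(-7 - 179\right) \frac{1}{18} = \left(-186\right) \frac{1}{18} = - \frac{31}{3}$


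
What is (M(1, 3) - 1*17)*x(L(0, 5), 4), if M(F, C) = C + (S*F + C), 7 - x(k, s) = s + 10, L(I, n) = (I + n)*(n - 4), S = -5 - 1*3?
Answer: 133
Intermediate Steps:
S = -8 (S = -5 - 3 = -8)
L(I, n) = (-4 + n)*(I + n) (L(I, n) = (I + n)*(-4 + n) = (-4 + n)*(I + n))
x(k, s) = -3 - s (x(k, s) = 7 - (s + 10) = 7 - (10 + s) = 7 + (-10 - s) = -3 - s)
M(F, C) = -8*F + 2*C (M(F, C) = C + (-8*F + C) = C + (C - 8*F) = -8*F + 2*C)
(M(1, 3) - 1*17)*x(L(0, 5), 4) = ((-8*1 + 2*3) - 1*17)*(-3 - 1*4) = ((-8 + 6) - 17)*(-3 - 4) = (-2 - 17)*(-7) = -19*(-7) = 133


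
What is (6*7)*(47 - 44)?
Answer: 126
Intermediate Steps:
(6*7)*(47 - 44) = 42*3 = 126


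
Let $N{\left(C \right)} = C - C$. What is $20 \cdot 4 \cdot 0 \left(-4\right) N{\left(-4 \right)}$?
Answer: $0$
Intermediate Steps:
$N{\left(C \right)} = 0$
$20 \cdot 4 \cdot 0 \left(-4\right) N{\left(-4 \right)} = 20 \cdot 4 \cdot 0 \left(-4\right) 0 = 20 \cdot 0 \left(-4\right) 0 = 20 \cdot 0 \cdot 0 = 0 \cdot 0 = 0$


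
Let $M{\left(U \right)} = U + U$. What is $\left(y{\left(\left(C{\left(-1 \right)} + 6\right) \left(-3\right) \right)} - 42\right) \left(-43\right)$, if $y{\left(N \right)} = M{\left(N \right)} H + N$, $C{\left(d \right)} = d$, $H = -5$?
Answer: $-3999$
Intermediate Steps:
$M{\left(U \right)} = 2 U$
$y{\left(N \right)} = - 9 N$ ($y{\left(N \right)} = 2 N \left(-5\right) + N = - 10 N + N = - 9 N$)
$\left(y{\left(\left(C{\left(-1 \right)} + 6\right) \left(-3\right) \right)} - 42\right) \left(-43\right) = \left(- 9 \left(-1 + 6\right) \left(-3\right) - 42\right) \left(-43\right) = \left(- 9 \cdot 5 \left(-3\right) - 42\right) \left(-43\right) = \left(\left(-9\right) \left(-15\right) - 42\right) \left(-43\right) = \left(135 - 42\right) \left(-43\right) = 93 \left(-43\right) = -3999$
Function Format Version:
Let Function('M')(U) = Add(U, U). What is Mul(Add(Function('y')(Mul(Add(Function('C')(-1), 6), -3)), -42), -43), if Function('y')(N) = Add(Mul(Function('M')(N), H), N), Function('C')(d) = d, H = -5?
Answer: -3999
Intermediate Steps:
Function('M')(U) = Mul(2, U)
Function('y')(N) = Mul(-9, N) (Function('y')(N) = Add(Mul(Mul(2, N), -5), N) = Add(Mul(-10, N), N) = Mul(-9, N))
Mul(Add(Function('y')(Mul(Add(Function('C')(-1), 6), -3)), -42), -43) = Mul(Add(Mul(-9, Mul(Add(-1, 6), -3)), -42), -43) = Mul(Add(Mul(-9, Mul(5, -3)), -42), -43) = Mul(Add(Mul(-9, -15), -42), -43) = Mul(Add(135, -42), -43) = Mul(93, -43) = -3999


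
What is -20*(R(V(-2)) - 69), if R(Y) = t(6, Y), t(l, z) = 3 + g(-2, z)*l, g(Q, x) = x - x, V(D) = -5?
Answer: 1320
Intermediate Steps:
g(Q, x) = 0
t(l, z) = 3 (t(l, z) = 3 + 0*l = 3 + 0 = 3)
R(Y) = 3
-20*(R(V(-2)) - 69) = -20*(3 - 69) = -20*(-66) = 1320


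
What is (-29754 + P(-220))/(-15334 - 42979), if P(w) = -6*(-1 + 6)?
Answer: 29784/58313 ≈ 0.51076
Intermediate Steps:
P(w) = -30 (P(w) = -6*5 = -30)
(-29754 + P(-220))/(-15334 - 42979) = (-29754 - 30)/(-15334 - 42979) = -29784/(-58313) = -29784*(-1/58313) = 29784/58313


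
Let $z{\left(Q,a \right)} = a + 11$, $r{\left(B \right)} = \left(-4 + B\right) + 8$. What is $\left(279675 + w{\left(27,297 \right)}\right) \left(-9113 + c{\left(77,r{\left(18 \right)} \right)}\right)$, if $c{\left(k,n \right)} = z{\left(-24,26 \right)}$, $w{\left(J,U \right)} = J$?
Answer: $-2538575352$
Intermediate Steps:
$r{\left(B \right)} = 4 + B$
$z{\left(Q,a \right)} = 11 + a$
$c{\left(k,n \right)} = 37$ ($c{\left(k,n \right)} = 11 + 26 = 37$)
$\left(279675 + w{\left(27,297 \right)}\right) \left(-9113 + c{\left(77,r{\left(18 \right)} \right)}\right) = \left(279675 + 27\right) \left(-9113 + 37\right) = 279702 \left(-9076\right) = -2538575352$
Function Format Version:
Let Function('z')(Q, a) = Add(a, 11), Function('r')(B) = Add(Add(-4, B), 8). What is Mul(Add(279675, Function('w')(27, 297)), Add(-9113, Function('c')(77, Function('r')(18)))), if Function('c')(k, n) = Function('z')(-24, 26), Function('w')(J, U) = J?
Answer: -2538575352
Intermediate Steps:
Function('r')(B) = Add(4, B)
Function('z')(Q, a) = Add(11, a)
Function('c')(k, n) = 37 (Function('c')(k, n) = Add(11, 26) = 37)
Mul(Add(279675, Function('w')(27, 297)), Add(-9113, Function('c')(77, Function('r')(18)))) = Mul(Add(279675, 27), Add(-9113, 37)) = Mul(279702, -9076) = -2538575352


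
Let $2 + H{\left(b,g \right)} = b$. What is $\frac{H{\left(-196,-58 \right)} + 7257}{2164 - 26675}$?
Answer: $- \frac{7059}{24511} \approx -0.28799$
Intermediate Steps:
$H{\left(b,g \right)} = -2 + b$
$\frac{H{\left(-196,-58 \right)} + 7257}{2164 - 26675} = \frac{\left(-2 - 196\right) + 7257}{2164 - 26675} = \frac{-198 + 7257}{-24511} = 7059 \left(- \frac{1}{24511}\right) = - \frac{7059}{24511}$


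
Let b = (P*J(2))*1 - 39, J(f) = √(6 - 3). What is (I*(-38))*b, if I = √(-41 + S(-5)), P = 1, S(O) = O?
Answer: 38*I*√46*(39 - √3) ≈ 9605.0*I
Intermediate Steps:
J(f) = √3
b = -39 + √3 (b = (1*√3)*1 - 39 = √3*1 - 39 = √3 - 39 = -39 + √3 ≈ -37.268)
I = I*√46 (I = √(-41 - 5) = √(-46) = I*√46 ≈ 6.7823*I)
(I*(-38))*b = ((I*√46)*(-38))*(-39 + √3) = (-38*I*√46)*(-39 + √3) = -38*I*√46*(-39 + √3)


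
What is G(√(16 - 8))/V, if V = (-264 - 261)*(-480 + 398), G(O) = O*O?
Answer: 4/21525 ≈ 0.00018583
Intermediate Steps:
G(O) = O²
V = 43050 (V = -525*(-82) = 43050)
G(√(16 - 8))/V = (√(16 - 8))²/43050 = (√8)²*(1/43050) = (2*√2)²*(1/43050) = 8*(1/43050) = 4/21525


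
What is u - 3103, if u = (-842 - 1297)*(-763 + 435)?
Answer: 698489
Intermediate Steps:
u = 701592 (u = -2139*(-328) = 701592)
u - 3103 = 701592 - 3103 = 698489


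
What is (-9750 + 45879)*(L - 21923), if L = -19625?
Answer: -1501087692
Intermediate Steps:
(-9750 + 45879)*(L - 21923) = (-9750 + 45879)*(-19625 - 21923) = 36129*(-41548) = -1501087692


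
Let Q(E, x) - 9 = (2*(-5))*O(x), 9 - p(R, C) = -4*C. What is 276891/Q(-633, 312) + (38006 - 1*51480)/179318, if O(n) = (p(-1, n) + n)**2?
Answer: -63558182702/735729829353 ≈ -0.086388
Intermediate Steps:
p(R, C) = 9 + 4*C (p(R, C) = 9 - (-4)*C = 9 + 4*C)
O(n) = (9 + 5*n)**2 (O(n) = ((9 + 4*n) + n)**2 = (9 + 5*n)**2)
Q(E, x) = 9 - 10*(9 + 5*x)**2 (Q(E, x) = 9 + (2*(-5))*(9 + 5*x)**2 = 9 - 10*(9 + 5*x)**2)
276891/Q(-633, 312) + (38006 - 1*51480)/179318 = 276891/(9 - 10*(9 + 5*312)**2) + (38006 - 1*51480)/179318 = 276891/(9 - 10*(9 + 1560)**2) + (38006 - 51480)*(1/179318) = 276891/(9 - 10*1569**2) - 13474*1/179318 = 276891/(9 - 10*2461761) - 6737/89659 = 276891/(9 - 24617610) - 6737/89659 = 276891/(-24617601) - 6737/89659 = 276891*(-1/24617601) - 6737/89659 = -92297/8205867 - 6737/89659 = -63558182702/735729829353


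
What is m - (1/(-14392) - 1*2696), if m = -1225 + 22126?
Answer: 339608025/14392 ≈ 23597.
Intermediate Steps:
m = 20901
m - (1/(-14392) - 1*2696) = 20901 - (1/(-14392) - 1*2696) = 20901 - (-1/14392 - 2696) = 20901 - 1*(-38800833/14392) = 20901 + 38800833/14392 = 339608025/14392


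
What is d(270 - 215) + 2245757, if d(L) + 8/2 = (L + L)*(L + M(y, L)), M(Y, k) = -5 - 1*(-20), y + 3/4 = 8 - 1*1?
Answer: 2253453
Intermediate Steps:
y = 25/4 (y = -¾ + (8 - 1*1) = -¾ + (8 - 1) = -¾ + 7 = 25/4 ≈ 6.2500)
M(Y, k) = 15 (M(Y, k) = -5 + 20 = 15)
d(L) = -4 + 2*L*(15 + L) (d(L) = -4 + (L + L)*(L + 15) = -4 + (2*L)*(15 + L) = -4 + 2*L*(15 + L))
d(270 - 215) + 2245757 = (-4 + 2*(270 - 215)² + 30*(270 - 215)) + 2245757 = (-4 + 2*55² + 30*55) + 2245757 = (-4 + 2*3025 + 1650) + 2245757 = (-4 + 6050 + 1650) + 2245757 = 7696 + 2245757 = 2253453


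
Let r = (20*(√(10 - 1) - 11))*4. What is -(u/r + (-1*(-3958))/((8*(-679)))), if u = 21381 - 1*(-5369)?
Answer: 1847989/43456 ≈ 42.526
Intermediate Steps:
u = 26750 (u = 21381 + 5369 = 26750)
r = -640 (r = (20*(√9 - 11))*4 = (20*(3 - 11))*4 = (20*(-8))*4 = -160*4 = -640)
-(u/r + (-1*(-3958))/((8*(-679)))) = -(26750/(-640) + (-1*(-3958))/((8*(-679)))) = -(26750*(-1/640) + 3958/(-5432)) = -(-2675/64 + 3958*(-1/5432)) = -(-2675/64 - 1979/2716) = -1*(-1847989/43456) = 1847989/43456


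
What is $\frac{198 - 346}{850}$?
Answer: $- \frac{74}{425} \approx -0.17412$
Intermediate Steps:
$\frac{198 - 346}{850} = \left(198 - 346\right) \frac{1}{850} = \left(-148\right) \frac{1}{850} = - \frac{74}{425}$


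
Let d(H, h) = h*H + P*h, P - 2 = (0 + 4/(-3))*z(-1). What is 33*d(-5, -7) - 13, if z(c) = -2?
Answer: 64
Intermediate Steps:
P = 14/3 (P = 2 + (0 + 4/(-3))*(-2) = 2 + (0 + 4*(-1/3))*(-2) = 2 + (0 - 4/3)*(-2) = 2 - 4/3*(-2) = 2 + 8/3 = 14/3 ≈ 4.6667)
d(H, h) = 14*h/3 + H*h (d(H, h) = h*H + 14*h/3 = H*h + 14*h/3 = 14*h/3 + H*h)
33*d(-5, -7) - 13 = 33*((1/3)*(-7)*(14 + 3*(-5))) - 13 = 33*((1/3)*(-7)*(14 - 15)) - 13 = 33*((1/3)*(-7)*(-1)) - 13 = 33*(7/3) - 13 = 77 - 13 = 64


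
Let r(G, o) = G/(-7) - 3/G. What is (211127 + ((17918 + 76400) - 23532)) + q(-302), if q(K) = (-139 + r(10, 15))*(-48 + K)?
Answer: 331168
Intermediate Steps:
r(G, o) = -3/G - G/7 (r(G, o) = G*(-⅐) - 3/G = -G/7 - 3/G = -3/G - G/7)
q(K) = 236424/35 - 9851*K/70 (q(K) = (-139 + (-3/10 - ⅐*10))*(-48 + K) = (-139 + (-3*⅒ - 10/7))*(-48 + K) = (-139 + (-3/10 - 10/7))*(-48 + K) = (-139 - 121/70)*(-48 + K) = -9851*(-48 + K)/70 = 236424/35 - 9851*K/70)
(211127 + ((17918 + 76400) - 23532)) + q(-302) = (211127 + ((17918 + 76400) - 23532)) + (236424/35 - 9851/70*(-302)) = (211127 + (94318 - 23532)) + (236424/35 + 1487501/35) = (211127 + 70786) + 49255 = 281913 + 49255 = 331168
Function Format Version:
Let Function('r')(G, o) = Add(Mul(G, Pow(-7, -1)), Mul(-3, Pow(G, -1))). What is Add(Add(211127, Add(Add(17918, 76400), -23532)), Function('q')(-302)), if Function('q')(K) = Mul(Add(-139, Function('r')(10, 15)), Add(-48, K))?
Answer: 331168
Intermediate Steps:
Function('r')(G, o) = Add(Mul(-3, Pow(G, -1)), Mul(Rational(-1, 7), G)) (Function('r')(G, o) = Add(Mul(G, Rational(-1, 7)), Mul(-3, Pow(G, -1))) = Add(Mul(Rational(-1, 7), G), Mul(-3, Pow(G, -1))) = Add(Mul(-3, Pow(G, -1)), Mul(Rational(-1, 7), G)))
Function('q')(K) = Add(Rational(236424, 35), Mul(Rational(-9851, 70), K)) (Function('q')(K) = Mul(Add(-139, Add(Mul(-3, Pow(10, -1)), Mul(Rational(-1, 7), 10))), Add(-48, K)) = Mul(Add(-139, Add(Mul(-3, Rational(1, 10)), Rational(-10, 7))), Add(-48, K)) = Mul(Add(-139, Add(Rational(-3, 10), Rational(-10, 7))), Add(-48, K)) = Mul(Add(-139, Rational(-121, 70)), Add(-48, K)) = Mul(Rational(-9851, 70), Add(-48, K)) = Add(Rational(236424, 35), Mul(Rational(-9851, 70), K)))
Add(Add(211127, Add(Add(17918, 76400), -23532)), Function('q')(-302)) = Add(Add(211127, Add(Add(17918, 76400), -23532)), Add(Rational(236424, 35), Mul(Rational(-9851, 70), -302))) = Add(Add(211127, Add(94318, -23532)), Add(Rational(236424, 35), Rational(1487501, 35))) = Add(Add(211127, 70786), 49255) = Add(281913, 49255) = 331168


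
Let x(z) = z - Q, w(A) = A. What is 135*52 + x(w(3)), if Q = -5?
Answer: 7028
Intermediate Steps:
x(z) = 5 + z (x(z) = z - 1*(-5) = z + 5 = 5 + z)
135*52 + x(w(3)) = 135*52 + (5 + 3) = 7020 + 8 = 7028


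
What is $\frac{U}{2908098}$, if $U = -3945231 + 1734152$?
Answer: $- \frac{2211079}{2908098} \approx -0.76032$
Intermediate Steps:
$U = -2211079$
$\frac{U}{2908098} = - \frac{2211079}{2908098}$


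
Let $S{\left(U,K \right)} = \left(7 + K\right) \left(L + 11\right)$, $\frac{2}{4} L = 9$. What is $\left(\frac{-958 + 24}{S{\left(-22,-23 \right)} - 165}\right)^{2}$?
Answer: $\frac{872356}{395641} \approx 2.2049$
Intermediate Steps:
$L = 18$ ($L = 2 \cdot 9 = 18$)
$S{\left(U,K \right)} = 203 + 29 K$ ($S{\left(U,K \right)} = \left(7 + K\right) \left(18 + 11\right) = \left(7 + K\right) 29 = 203 + 29 K$)
$\left(\frac{-958 + 24}{S{\left(-22,-23 \right)} - 165}\right)^{2} = \left(\frac{-958 + 24}{\left(203 + 29 \left(-23\right)\right) - 165}\right)^{2} = \left(- \frac{934}{\left(203 - 667\right) - 165}\right)^{2} = \left(- \frac{934}{-464 - 165}\right)^{2} = \left(- \frac{934}{-629}\right)^{2} = \left(\left(-934\right) \left(- \frac{1}{629}\right)\right)^{2} = \left(\frac{934}{629}\right)^{2} = \frac{872356}{395641}$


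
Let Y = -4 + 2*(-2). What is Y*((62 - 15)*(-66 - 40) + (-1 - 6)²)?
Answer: 39464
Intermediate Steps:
Y = -8 (Y = -4 - 4 = -8)
Y*((62 - 15)*(-66 - 40) + (-1 - 6)²) = -8*((62 - 15)*(-66 - 40) + (-1 - 6)²) = -8*(47*(-106) + (-7)²) = -8*(-4982 + 49) = -8*(-4933) = 39464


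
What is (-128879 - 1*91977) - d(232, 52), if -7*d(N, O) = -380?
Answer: -1546372/7 ≈ -2.2091e+5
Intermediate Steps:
d(N, O) = 380/7 (d(N, O) = -⅐*(-380) = 380/7)
(-128879 - 1*91977) - d(232, 52) = (-128879 - 1*91977) - 1*380/7 = (-128879 - 91977) - 380/7 = -220856 - 380/7 = -1546372/7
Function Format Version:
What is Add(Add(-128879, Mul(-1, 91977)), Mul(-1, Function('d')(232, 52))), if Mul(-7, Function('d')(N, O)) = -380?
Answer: Rational(-1546372, 7) ≈ -2.2091e+5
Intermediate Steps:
Function('d')(N, O) = Rational(380, 7) (Function('d')(N, O) = Mul(Rational(-1, 7), -380) = Rational(380, 7))
Add(Add(-128879, Mul(-1, 91977)), Mul(-1, Function('d')(232, 52))) = Add(Add(-128879, Mul(-1, 91977)), Mul(-1, Rational(380, 7))) = Add(Add(-128879, -91977), Rational(-380, 7)) = Add(-220856, Rational(-380, 7)) = Rational(-1546372, 7)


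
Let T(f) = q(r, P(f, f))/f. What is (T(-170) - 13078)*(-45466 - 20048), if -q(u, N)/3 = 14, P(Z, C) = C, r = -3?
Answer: 72825952026/85 ≈ 8.5678e+8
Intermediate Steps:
q(u, N) = -42 (q(u, N) = -3*14 = -42)
T(f) = -42/f
(T(-170) - 13078)*(-45466 - 20048) = (-42/(-170) - 13078)*(-45466 - 20048) = (-42*(-1/170) - 13078)*(-65514) = (21/85 - 13078)*(-65514) = -1111609/85*(-65514) = 72825952026/85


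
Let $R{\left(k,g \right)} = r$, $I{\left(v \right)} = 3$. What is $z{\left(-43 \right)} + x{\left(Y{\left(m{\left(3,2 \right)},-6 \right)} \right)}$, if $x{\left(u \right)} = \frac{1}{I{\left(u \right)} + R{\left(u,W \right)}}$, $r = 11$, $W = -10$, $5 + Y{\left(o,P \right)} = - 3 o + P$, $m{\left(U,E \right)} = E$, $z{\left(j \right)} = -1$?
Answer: $- \frac{13}{14} \approx -0.92857$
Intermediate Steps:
$Y{\left(o,P \right)} = -5 + P - 3 o$ ($Y{\left(o,P \right)} = -5 + \left(- 3 o + P\right) = -5 + \left(P - 3 o\right) = -5 + P - 3 o$)
$R{\left(k,g \right)} = 11$
$x{\left(u \right)} = \frac{1}{14}$ ($x{\left(u \right)} = \frac{1}{3 + 11} = \frac{1}{14}$)
$z{\left(-43 \right)} + x{\left(Y{\left(m{\left(3,2 \right)},-6 \right)} \right)} = -1 + \frac{1}{14} = - \frac{13}{14}$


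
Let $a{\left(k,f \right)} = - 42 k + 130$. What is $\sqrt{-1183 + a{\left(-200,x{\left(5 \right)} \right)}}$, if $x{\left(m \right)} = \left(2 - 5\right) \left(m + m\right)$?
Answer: $\sqrt{7347} \approx 85.715$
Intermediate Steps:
$x{\left(m \right)} = - 6 m$ ($x{\left(m \right)} = - 3 \cdot 2 m = - 6 m$)
$a{\left(k,f \right)} = 130 - 42 k$
$\sqrt{-1183 + a{\left(-200,x{\left(5 \right)} \right)}} = \sqrt{-1183 + \left(130 - -8400\right)} = \sqrt{-1183 + \left(130 + 8400\right)} = \sqrt{-1183 + 8530} = \sqrt{7347}$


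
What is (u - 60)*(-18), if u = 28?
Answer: 576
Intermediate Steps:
(u - 60)*(-18) = (28 - 60)*(-18) = -32*(-18) = 576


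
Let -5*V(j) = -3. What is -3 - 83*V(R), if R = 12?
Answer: -264/5 ≈ -52.800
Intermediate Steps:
V(j) = ⅗ (V(j) = -⅕*(-3) = ⅗)
-3 - 83*V(R) = -3 - 83*⅗ = -3 - 249/5 = -264/5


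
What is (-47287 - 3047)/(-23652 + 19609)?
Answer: 50334/4043 ≈ 12.450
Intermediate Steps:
(-47287 - 3047)/(-23652 + 19609) = -50334/(-4043) = -50334*(-1/4043) = 50334/4043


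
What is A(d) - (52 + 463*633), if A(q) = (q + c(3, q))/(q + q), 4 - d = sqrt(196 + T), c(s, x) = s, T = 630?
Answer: -79145237/270 - sqrt(826)/540 ≈ -2.9313e+5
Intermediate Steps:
d = 4 - sqrt(826) (d = 4 - sqrt(196 + 630) = 4 - sqrt(826) ≈ -24.740)
A(q) = (3 + q)/(2*q) (A(q) = (q + 3)/(q + q) = (3 + q)/((2*q)) = (3 + q)*(1/(2*q)) = (3 + q)/(2*q))
A(d) - (52 + 463*633) = (3 + (4 - sqrt(826)))/(2*(4 - sqrt(826))) - (52 + 463*633) = (7 - sqrt(826))/(2*(4 - sqrt(826))) - (52 + 293079) = (7 - sqrt(826))/(2*(4 - sqrt(826))) - 1*293131 = (7 - sqrt(826))/(2*(4 - sqrt(826))) - 293131 = -293131 + (7 - sqrt(826))/(2*(4 - sqrt(826)))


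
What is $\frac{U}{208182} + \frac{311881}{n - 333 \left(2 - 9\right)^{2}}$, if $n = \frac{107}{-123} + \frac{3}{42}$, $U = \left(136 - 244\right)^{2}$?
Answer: $- \frac{1092924354594}{57350567209} \approx -19.057$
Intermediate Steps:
$U = 11664$ ($U = \left(-108\right)^{2} = 11664$)
$n = - \frac{1375}{1722}$ ($n = 107 \left(- \frac{1}{123}\right) + 3 \cdot \frac{1}{42} = - \frac{107}{123} + \frac{1}{14} = - \frac{1375}{1722} \approx -0.79849$)
$\frac{U}{208182} + \frac{311881}{n - 333 \left(2 - 9\right)^{2}} = \frac{11664}{208182} + \frac{311881}{- \frac{1375}{1722} - 333 \left(2 - 9\right)^{2}} = 11664 \cdot \frac{1}{208182} + \frac{311881}{- \frac{1375}{1722} - 333 \left(-7\right)^{2}} = \frac{1944}{34697} + \frac{311881}{- \frac{1375}{1722} - 16317} = \frac{1944}{34697} + \frac{311881}{- \frac{28099249}{1722}} = \frac{1944}{34697} + 311881 \left(- \frac{1722}{28099249}\right) = \frac{1944}{34697} - \frac{537059082}{28099249} = - \frac{1092924354594}{57350567209}$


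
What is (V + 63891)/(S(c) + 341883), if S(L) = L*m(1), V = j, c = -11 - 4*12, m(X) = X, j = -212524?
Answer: -148633/341824 ≈ -0.43482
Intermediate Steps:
c = -59 (c = -11 - 48 = -59)
V = -212524
S(L) = L (S(L) = L*1 = L)
(V + 63891)/(S(c) + 341883) = (-212524 + 63891)/(-59 + 341883) = -148633/341824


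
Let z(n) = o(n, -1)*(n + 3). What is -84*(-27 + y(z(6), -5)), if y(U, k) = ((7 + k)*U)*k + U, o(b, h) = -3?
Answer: -18144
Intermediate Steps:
z(n) = -9 - 3*n (z(n) = -3*(n + 3) = -3*(3 + n) = -9 - 3*n)
y(U, k) = U + U*k*(7 + k) (y(U, k) = (U*(7 + k))*k + U = U*k*(7 + k) + U = U + U*k*(7 + k))
-84*(-27 + y(z(6), -5)) = -84*(-27 + (-9 - 3*6)*(1 + (-5)**2 + 7*(-5))) = -84*(-27 + (-9 - 18)*(1 + 25 - 35)) = -84*(-27 - 27*(-9)) = -84*(-27 + 243) = -84*216 = -18144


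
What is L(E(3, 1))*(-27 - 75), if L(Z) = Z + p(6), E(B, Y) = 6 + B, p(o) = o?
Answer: -1530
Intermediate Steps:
L(Z) = 6 + Z (L(Z) = Z + 6 = 6 + Z)
L(E(3, 1))*(-27 - 75) = (6 + (6 + 3))*(-27 - 75) = (6 + 9)*(-102) = 15*(-102) = -1530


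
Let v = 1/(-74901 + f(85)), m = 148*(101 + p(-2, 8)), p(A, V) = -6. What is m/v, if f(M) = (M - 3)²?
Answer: -958568620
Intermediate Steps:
m = 14060 (m = 148*(101 - 6) = 148*95 = 14060)
f(M) = (-3 + M)²
v = -1/68177 (v = 1/(-74901 + (-3 + 85)²) = 1/(-74901 + 82²) = 1/(-74901 + 6724) = 1/(-68177) = -1/68177 ≈ -1.4668e-5)
m/v = 14060/(-1/68177) = 14060*(-68177) = -958568620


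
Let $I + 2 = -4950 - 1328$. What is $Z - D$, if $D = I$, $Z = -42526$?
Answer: $-36246$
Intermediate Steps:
$I = -6280$ ($I = -2 - 6278 = -6280$)
$D = -6280$
$Z - D = -42526 - -6280 = -42526 + 6280 = -36246$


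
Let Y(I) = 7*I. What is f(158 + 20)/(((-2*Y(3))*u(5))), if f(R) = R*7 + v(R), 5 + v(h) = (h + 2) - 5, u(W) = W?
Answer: -236/35 ≈ -6.7429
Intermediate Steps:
v(h) = -8 + h (v(h) = -5 + ((h + 2) - 5) = -5 + ((2 + h) - 5) = -5 + (-3 + h) = -8 + h)
f(R) = -8 + 8*R (f(R) = R*7 + (-8 + R) = 7*R + (-8 + R) = -8 + 8*R)
f(158 + 20)/(((-2*Y(3))*u(5))) = (-8 + 8*(158 + 20))/((-14*3*5)) = (-8 + 8*178)/((-2*21*5)) = (-8 + 1424)/((-42*5)) = 1416/(-210) = 1416*(-1/210) = -236/35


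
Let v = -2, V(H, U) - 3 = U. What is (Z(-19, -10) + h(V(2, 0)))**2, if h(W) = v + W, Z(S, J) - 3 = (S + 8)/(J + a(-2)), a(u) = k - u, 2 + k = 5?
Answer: 961/25 ≈ 38.440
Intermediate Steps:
k = 3 (k = -2 + 5 = 3)
V(H, U) = 3 + U
a(u) = 3 - u
Z(S, J) = 3 + (8 + S)/(5 + J) (Z(S, J) = 3 + (S + 8)/(J + (3 - 1*(-2))) = 3 + (8 + S)/(J + (3 + 2)) = 3 + (8 + S)/(J + 5) = 3 + (8 + S)/(5 + J))
h(W) = -2 + W
(Z(-19, -10) + h(V(2, 0)))**2 = ((23 - 19 + 3*(-10))/(5 - 10) + (-2 + (3 + 0)))**2 = ((23 - 19 - 30)/(-5) + (-2 + 3))**2 = (-1/5*(-26) + 1)**2 = (26/5 + 1)**2 = (31/5)**2 = 961/25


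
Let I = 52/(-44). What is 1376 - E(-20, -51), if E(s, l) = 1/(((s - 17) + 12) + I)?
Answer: 396299/288 ≈ 1376.0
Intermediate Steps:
I = -13/11 (I = 52*(-1/44) = -13/11 ≈ -1.1818)
E(s, l) = 1/(-68/11 + s) (E(s, l) = 1/(((s - 17) + 12) - 13/11) = 1/(((-17 + s) + 12) - 13/11) = 1/((-5 + s) - 13/11) = 1/(-68/11 + s))
1376 - E(-20, -51) = 1376 - 11/(-68 + 11*(-20)) = 1376 - 11/(-68 - 220) = 1376 - 11/(-288) = 1376 - 11*(-1)/288 = 1376 - 1*(-11/288) = 1376 + 11/288 = 396299/288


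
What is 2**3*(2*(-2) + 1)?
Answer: -24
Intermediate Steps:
2**3*(2*(-2) + 1) = 8*(-4 + 1) = 8*(-3) = -24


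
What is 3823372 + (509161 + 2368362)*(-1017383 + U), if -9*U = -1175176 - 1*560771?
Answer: -2372513890128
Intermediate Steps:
U = 192883 (U = -(-1175176 - 1*560771)/9 = -(-1175176 - 560771)/9 = -1/9*(-1735947) = 192883)
3823372 + (509161 + 2368362)*(-1017383 + U) = 3823372 + (509161 + 2368362)*(-1017383 + 192883) = 3823372 + 2877523*(-824500) = 3823372 - 2372517713500 = -2372513890128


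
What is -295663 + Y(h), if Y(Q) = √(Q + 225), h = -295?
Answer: -295663 + I*√70 ≈ -2.9566e+5 + 8.3666*I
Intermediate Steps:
Y(Q) = √(225 + Q)
-295663 + Y(h) = -295663 + √(225 - 295) = -295663 + √(-70) = -295663 + I*√70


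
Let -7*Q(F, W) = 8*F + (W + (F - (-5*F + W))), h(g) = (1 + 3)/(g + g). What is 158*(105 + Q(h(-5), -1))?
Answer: 83582/5 ≈ 16716.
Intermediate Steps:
h(g) = 2/g (h(g) = 4/((2*g)) = 4*(1/(2*g)) = 2/g)
Q(F, W) = -2*F (Q(F, W) = -(8*F + (W + (F - (-5*F + W))))/7 = -(8*F + (W + (F - (W - 5*F))))/7 = -(8*F + (W + (F + (-W + 5*F))))/7 = -(8*F + (W + (-W + 6*F)))/7 = -(8*F + 6*F)/7 = -2*F)
158*(105 + Q(h(-5), -1)) = 158*(105 - 4/(-5)) = 158*(105 - 4*(-1)/5) = 158*(105 - 2*(-2/5)) = 158*(105 + 4/5) = 158*(529/5) = 83582/5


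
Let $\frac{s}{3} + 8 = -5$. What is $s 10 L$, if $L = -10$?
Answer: $3900$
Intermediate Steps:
$s = -39$ ($s = -24 + 3 \left(-5\right) = -24 - 15 = -39$)
$s 10 L = \left(-39\right) 10 \left(-10\right) = \left(-390\right) \left(-10\right) = 3900$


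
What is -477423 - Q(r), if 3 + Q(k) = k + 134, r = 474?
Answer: -478028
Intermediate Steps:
Q(k) = 131 + k (Q(k) = -3 + (k + 134) = -3 + (134 + k) = 131 + k)
-477423 - Q(r) = -477423 - (131 + 474) = -477423 - 1*605 = -477423 - 605 = -478028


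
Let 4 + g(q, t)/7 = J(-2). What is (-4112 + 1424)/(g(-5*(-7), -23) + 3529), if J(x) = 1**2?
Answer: -672/877 ≈ -0.76625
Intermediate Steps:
J(x) = 1
g(q, t) = -21 (g(q, t) = -28 + 7*1 = -28 + 7 = -21)
(-4112 + 1424)/(g(-5*(-7), -23) + 3529) = (-4112 + 1424)/(-21 + 3529) = -2688/3508 = -2688*1/3508 = -672/877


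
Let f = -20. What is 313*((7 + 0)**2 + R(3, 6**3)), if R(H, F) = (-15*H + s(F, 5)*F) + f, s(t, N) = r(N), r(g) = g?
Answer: 333032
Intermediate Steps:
s(t, N) = N
R(H, F) = -20 - 15*H + 5*F (R(H, F) = (-15*H + 5*F) - 20 = -20 - 15*H + 5*F)
313*((7 + 0)**2 + R(3, 6**3)) = 313*((7 + 0)**2 + (-20 - 15*3 + 5*6**3)) = 313*(7**2 + (-20 - 45 + 5*216)) = 313*(49 + (-20 - 45 + 1080)) = 313*(49 + 1015) = 313*1064 = 333032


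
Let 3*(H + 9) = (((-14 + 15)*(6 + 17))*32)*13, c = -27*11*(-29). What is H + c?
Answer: 35380/3 ≈ 11793.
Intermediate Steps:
c = 8613 (c = -297*(-29) = 8613)
H = 9541/3 (H = -9 + ((((-14 + 15)*(6 + 17))*32)*13)/3 = -9 + (((1*23)*32)*13)/3 = -9 + ((23*32)*13)/3 = -9 + (736*13)/3 = -9 + (1/3)*9568 = -9 + 9568/3 = 9541/3 ≈ 3180.3)
H + c = 9541/3 + 8613 = 35380/3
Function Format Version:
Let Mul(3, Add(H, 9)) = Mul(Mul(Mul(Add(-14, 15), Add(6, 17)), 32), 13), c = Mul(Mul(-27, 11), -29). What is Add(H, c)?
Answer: Rational(35380, 3) ≈ 11793.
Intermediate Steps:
c = 8613 (c = Mul(-297, -29) = 8613)
H = Rational(9541, 3) (H = Add(-9, Mul(Rational(1, 3), Mul(Mul(Mul(Add(-14, 15), Add(6, 17)), 32), 13))) = Add(-9, Mul(Rational(1, 3), Mul(Mul(Mul(1, 23), 32), 13))) = Add(-9, Mul(Rational(1, 3), Mul(Mul(23, 32), 13))) = Add(-9, Mul(Rational(1, 3), Mul(736, 13))) = Add(-9, Mul(Rational(1, 3), 9568)) = Add(-9, Rational(9568, 3)) = Rational(9541, 3) ≈ 3180.3)
Add(H, c) = Add(Rational(9541, 3), 8613) = Rational(35380, 3)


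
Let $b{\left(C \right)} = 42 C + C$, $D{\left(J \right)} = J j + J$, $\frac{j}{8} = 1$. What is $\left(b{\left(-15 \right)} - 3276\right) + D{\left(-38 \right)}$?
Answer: $-4263$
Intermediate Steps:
$j = 8$ ($j = 8 \cdot 1 = 8$)
$D{\left(J \right)} = 9 J$ ($D{\left(J \right)} = J 8 + J = 8 J + J = 9 J$)
$b{\left(C \right)} = 43 C$
$\left(b{\left(-15 \right)} - 3276\right) + D{\left(-38 \right)} = \left(43 \left(-15\right) - 3276\right) + 9 \left(-38\right) = \left(-645 - 3276\right) - 342 = -3921 - 342 = -4263$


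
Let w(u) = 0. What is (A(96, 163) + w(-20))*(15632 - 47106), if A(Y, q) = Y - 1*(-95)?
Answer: -6011534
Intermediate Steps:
A(Y, q) = 95 + Y (A(Y, q) = Y + 95 = 95 + Y)
(A(96, 163) + w(-20))*(15632 - 47106) = ((95 + 96) + 0)*(15632 - 47106) = (191 + 0)*(-31474) = 191*(-31474) = -6011534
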